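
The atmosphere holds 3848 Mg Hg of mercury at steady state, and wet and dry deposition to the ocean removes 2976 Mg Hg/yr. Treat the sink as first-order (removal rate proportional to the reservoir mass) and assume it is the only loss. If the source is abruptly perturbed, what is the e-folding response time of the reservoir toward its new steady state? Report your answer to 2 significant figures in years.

For a linear reservoir the response time equals the residence time τ = M/F.
τ = 3848 / 2976 = 1.293 yr.

1.3 yr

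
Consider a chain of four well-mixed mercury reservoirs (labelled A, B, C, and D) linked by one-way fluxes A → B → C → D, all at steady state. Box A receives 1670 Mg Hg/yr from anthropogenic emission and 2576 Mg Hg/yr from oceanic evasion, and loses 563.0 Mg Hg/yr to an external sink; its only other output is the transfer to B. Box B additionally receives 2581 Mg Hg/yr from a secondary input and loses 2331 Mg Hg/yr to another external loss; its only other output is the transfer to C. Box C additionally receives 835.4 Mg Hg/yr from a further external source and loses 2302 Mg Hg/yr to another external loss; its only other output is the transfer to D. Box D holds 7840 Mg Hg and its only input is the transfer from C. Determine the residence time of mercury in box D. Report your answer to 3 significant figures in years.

3.18 yr

Box A: F(A→B) = (1670 + 2576) − 563.0 = 3683.0 Mg Hg/yr.
Box B: F(B→C) = (3683.0 + 2581) − 2331 = 3933.0 Mg Hg/yr.
Box C: F(C→D) = (3933.0 + 835.4) − 2302 = 2466.4 Mg Hg/yr.
Box D throughput = its input = 2466.4 Mg Hg/yr; τ = 7840 / 2466.4 = 3.179 yr.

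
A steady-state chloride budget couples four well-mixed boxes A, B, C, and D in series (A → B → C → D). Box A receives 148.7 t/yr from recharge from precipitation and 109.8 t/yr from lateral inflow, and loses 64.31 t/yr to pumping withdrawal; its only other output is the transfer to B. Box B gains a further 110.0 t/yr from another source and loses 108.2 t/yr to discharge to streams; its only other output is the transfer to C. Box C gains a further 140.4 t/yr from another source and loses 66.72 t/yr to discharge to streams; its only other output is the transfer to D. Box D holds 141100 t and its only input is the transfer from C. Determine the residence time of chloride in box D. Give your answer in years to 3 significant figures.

Box A: F(A→B) = (148.7 + 109.8) − 64.31 = 194.19 t/yr.
Box B: F(B→C) = (194.19 + 110.0) − 108.2 = 195.99 t/yr.
Box C: F(C→D) = (195.99 + 140.4) − 66.72 = 269.67 t/yr.
Box D throughput = its input = 269.67 t/yr; τ = 141100 / 269.67 = 523.2 yr.

523 yr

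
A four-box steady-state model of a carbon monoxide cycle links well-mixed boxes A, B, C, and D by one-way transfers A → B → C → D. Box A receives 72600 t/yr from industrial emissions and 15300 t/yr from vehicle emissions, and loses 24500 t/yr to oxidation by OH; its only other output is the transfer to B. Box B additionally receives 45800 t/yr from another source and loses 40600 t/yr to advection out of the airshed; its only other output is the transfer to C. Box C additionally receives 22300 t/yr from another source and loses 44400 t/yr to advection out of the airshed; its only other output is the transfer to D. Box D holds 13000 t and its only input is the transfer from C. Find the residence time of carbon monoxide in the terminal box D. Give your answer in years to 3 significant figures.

Box A: F(A→B) = (72600 + 15300) − 24500 = 63400 t/yr.
Box B: F(B→C) = (63400 + 45800) − 40600 = 68600 t/yr.
Box C: F(C→D) = (68600 + 22300) − 44400 = 46500 t/yr.
Box D throughput = its input = 46500 t/yr; τ = 13000 / 46500 = 0.2796 yr.

0.280 yr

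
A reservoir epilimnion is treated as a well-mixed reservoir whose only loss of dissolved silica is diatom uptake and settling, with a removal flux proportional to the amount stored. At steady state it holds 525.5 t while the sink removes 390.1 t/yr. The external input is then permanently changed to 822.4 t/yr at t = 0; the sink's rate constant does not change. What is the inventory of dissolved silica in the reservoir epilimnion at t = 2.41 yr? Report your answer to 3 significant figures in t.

The sink rate constant is k = F₀/M₀ = 390.1/525.5 = 0.7423 yr⁻¹.
Solving dM/dt = F₁ − kM with M(0) = M₀ gives M(t) = F₁/k + (M₀ − F₁/k)·e^(−kt).
F₁/k = 822.4/0.7423 = 1107.8 t; kt = 0.7423 × 2.41 = 1.789, e^(−kt) = 0.1671.
M(2.41) = 1107.8 + (525.5 − 1107.8) × 0.1671 = 1107.8 − 97.32 = 1010.5 t.

1010 t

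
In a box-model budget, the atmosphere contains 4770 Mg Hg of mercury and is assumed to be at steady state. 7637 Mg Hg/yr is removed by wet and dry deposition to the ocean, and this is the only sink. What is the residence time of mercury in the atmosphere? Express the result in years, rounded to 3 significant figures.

τ = M / F = 4770 / 7637 = 0.6246 yr.

0.625 yr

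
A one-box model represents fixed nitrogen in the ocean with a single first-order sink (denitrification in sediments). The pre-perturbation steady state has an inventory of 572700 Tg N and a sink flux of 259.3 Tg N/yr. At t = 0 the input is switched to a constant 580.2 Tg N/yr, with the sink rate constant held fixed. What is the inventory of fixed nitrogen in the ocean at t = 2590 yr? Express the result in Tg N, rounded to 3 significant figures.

The sink rate constant is k = F₀/M₀ = 259.3/572700 = 0.0004528 yr⁻¹.
Solving dM/dt = F₁ − kM with M(0) = M₀ gives M(t) = F₁/k + (M₀ − F₁/k)·e^(−kt).
F₁/k = 580.2/0.0004528 = 1.2815×10^6 Tg N; kt = 0.0004528 × 2590 = 1.173, e^(−kt) = 0.3095.
M(2590) = 1.2815×10^6 + (572700 − 1.2815×10^6) × 0.3095 = 1.2815×10^6 − 219400 = 1.0621×10^6 Tg N.

1.06×10^6 Tg N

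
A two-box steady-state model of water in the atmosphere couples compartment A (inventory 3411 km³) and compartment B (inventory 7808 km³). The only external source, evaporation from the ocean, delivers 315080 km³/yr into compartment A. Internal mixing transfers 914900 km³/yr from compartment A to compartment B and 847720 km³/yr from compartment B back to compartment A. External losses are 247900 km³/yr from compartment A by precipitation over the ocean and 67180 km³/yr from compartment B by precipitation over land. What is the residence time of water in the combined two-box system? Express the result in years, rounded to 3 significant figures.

For the system as a whole, the A↔B exchange is internal and contributes nothing to the throughput; only the external sinks remove mass.
M_total = 3411 + 7808 = 11219 km³.
ΣF_external_out = 247900 + 67180 = 315080 km³/yr.
τ = M_total / ΣF_ext = 11219 / 315080 = 0.03561 yr.

0.0356 yr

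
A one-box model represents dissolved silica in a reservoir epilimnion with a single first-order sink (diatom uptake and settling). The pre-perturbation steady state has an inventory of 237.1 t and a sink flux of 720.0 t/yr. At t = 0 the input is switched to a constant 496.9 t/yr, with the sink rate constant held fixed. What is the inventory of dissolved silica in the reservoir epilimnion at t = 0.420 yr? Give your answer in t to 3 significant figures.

184 t

The sink rate constant is k = F₀/M₀ = 720.0/237.1 = 3.037 yr⁻¹.
Solving dM/dt = F₁ − kM with M(0) = M₀ gives M(t) = F₁/k + (M₀ − F₁/k)·e^(−kt).
F₁/k = 496.9/3.037 = 163.63 t; kt = 3.037 × 0.420 = 1.275, e^(−kt) = 0.2793.
M(0.420) = 163.63 + (237.1 − 163.63) × 0.2793 = 163.63 + 20.52 = 184.15 t.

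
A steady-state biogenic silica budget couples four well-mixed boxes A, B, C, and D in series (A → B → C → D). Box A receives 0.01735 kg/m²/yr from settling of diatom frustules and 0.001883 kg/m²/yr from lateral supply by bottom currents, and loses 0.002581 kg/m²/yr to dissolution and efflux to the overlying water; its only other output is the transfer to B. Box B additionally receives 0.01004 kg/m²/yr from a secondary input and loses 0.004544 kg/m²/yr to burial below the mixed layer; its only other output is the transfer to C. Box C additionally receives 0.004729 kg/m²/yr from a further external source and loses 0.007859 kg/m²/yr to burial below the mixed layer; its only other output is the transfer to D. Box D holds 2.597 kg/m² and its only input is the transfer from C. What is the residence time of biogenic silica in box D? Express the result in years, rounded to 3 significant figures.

Box A: F(A→B) = (0.01735 + 0.001883) − 0.002581 = 0.016652 kg/m²/yr.
Box B: F(B→C) = (0.016652 + 0.01004) − 0.004544 = 0.022148 kg/m²/yr.
Box C: F(C→D) = (0.022148 + 0.004729) − 0.007859 = 0.019018 kg/m²/yr.
Box D throughput = its input = 0.019018 kg/m²/yr; τ = 2.597 / 0.019018 = 136.6 yr.

137 yr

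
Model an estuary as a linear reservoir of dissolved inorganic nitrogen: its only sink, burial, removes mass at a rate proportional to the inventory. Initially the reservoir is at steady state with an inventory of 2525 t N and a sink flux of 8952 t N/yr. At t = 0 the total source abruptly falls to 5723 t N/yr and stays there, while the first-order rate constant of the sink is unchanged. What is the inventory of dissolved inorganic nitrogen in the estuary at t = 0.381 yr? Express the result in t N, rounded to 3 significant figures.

The sink rate constant is k = F₀/M₀ = 8952/2525 = 3.545 yr⁻¹.
Solving dM/dt = F₁ − kM with M(0) = M₀ gives M(t) = F₁/k + (M₀ − F₁/k)·e^(−kt).
F₁/k = 5723/3.545 = 1614.2 t N; kt = 3.545 × 0.381 = 1.351, e^(−kt) = 0.2590.
M(0.381) = 1614.2 + (2525 − 1614.2) × 0.2590 = 1614.2 + 235.9 = 1850.2 t N.

1850 t N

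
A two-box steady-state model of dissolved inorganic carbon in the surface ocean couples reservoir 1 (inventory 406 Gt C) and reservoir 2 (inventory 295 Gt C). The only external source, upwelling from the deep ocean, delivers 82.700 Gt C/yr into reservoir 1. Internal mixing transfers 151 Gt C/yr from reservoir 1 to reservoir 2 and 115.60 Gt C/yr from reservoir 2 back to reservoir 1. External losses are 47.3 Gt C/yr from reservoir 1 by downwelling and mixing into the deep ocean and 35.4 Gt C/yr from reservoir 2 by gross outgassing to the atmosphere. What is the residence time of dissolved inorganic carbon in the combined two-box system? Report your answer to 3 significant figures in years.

Residence time in the combined system uses the total inventory and the total *external* removal — internal exchanges between the two boxes cancel.
M_total = 406 + 295 = 701.00 Gt C.
ΣF_external_out = 47.3 + 35.4 = 82.700 Gt C/yr.
τ = M_total / ΣF_ext = 701.00 / 82.700 = 8.476 yr.

8.48 yr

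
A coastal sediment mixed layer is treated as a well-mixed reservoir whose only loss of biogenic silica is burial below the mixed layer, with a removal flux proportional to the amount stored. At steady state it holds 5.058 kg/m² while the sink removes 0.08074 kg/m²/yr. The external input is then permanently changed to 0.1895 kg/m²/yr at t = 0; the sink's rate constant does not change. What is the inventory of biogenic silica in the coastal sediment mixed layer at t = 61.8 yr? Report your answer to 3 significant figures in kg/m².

Residence time τ = M₀/F₀ = 62.65 yr. The eventual steady state is M_∞ = M₀·(F₁/F₀) = 5.058 × 0.1895/0.08074 = 11.871 kg/m².
The anomaly ΔM(t) = M(t) − M_∞ decays as ΔM₀·e^(−t/τ) with ΔM₀ = 5.058 − 11.871 = −6.813 kg/m².
At t = 61.8 yr, e^(−t/τ) = e^(−0.9865) = 0.3729, so ΔM = −2.541 kg/m² and M = 11.871 − 2.541 = 9.3308 kg/m².

9.33 kg/m²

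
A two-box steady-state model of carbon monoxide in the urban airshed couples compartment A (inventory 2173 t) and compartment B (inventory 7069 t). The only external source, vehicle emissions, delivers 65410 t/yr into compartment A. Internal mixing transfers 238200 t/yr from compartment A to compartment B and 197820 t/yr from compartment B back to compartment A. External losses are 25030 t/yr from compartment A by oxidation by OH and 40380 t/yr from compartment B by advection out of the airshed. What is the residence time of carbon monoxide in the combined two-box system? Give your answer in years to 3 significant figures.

0.141 yr

Treat the two boxes together as one reservoir: the mixing fluxes between them are internal recycling, so τ = ΣM / Σ(external losses).
M_total = 2173 + 7069 = 9242.0 t.
ΣF_external_out = 25030 + 40380 = 65410 t/yr.
τ = M_total / ΣF_ext = 9242.0 / 65410 = 0.1413 yr.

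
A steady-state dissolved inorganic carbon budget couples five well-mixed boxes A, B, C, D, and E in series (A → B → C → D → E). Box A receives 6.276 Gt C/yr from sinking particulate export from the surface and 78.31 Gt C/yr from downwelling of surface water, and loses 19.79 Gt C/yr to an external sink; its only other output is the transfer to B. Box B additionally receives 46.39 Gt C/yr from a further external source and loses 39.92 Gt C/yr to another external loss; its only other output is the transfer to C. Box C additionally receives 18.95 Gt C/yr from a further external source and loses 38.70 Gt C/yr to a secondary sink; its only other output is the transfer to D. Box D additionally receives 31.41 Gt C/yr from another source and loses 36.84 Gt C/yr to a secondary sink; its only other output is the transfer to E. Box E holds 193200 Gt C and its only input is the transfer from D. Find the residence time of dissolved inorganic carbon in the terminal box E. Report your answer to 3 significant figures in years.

Box A: F(A→B) = (6.276 + 78.31) − 19.79 = 64.796 Gt C/yr.
Box B: F(B→C) = (64.796 + 46.39) − 39.92 = 71.266 Gt C/yr.
Box C: F(C→D) = (71.266 + 18.95) − 38.70 = 51.516 Gt C/yr.
Box D: F(D→E) = (51.516 + 31.41) − 36.84 = 46.086 Gt C/yr.
Box E throughput = its input = 46.086 Gt C/yr; τ = 193200 / 46.086 = 4192 yr.

4190 yr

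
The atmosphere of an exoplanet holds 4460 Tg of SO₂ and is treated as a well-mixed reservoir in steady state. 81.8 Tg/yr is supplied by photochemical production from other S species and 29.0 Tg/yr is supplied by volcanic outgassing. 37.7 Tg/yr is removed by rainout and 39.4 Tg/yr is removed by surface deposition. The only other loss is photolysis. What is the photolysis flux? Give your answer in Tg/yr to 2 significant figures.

At steady state ΣF_in = ΣF_out.
ΣF_in = 81.8 + 29.0 = 110.80 Tg/yr.
Photolysis flux = ΣF_in − (37.7 + 39.4) = 110.80 − 77.10 = 33.70 Tg/yr.

34 Tg/yr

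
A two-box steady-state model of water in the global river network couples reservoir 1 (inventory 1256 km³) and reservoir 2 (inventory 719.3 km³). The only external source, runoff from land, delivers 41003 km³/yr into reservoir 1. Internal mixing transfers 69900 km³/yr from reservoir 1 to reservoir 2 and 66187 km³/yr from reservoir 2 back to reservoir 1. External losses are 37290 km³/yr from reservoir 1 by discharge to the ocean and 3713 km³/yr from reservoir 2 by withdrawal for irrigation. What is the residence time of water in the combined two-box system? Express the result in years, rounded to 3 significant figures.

Residence time in the combined system uses the total inventory and the total *external* removal — internal exchanges between the two boxes cancel.
M_total = 1256 + 719.3 = 1975.3 km³.
ΣF_external_out = 37290 + 3713 = 41003 km³/yr.
τ = M_total / ΣF_ext = 1975.3 / 41003 = 0.04817 yr.

0.0482 yr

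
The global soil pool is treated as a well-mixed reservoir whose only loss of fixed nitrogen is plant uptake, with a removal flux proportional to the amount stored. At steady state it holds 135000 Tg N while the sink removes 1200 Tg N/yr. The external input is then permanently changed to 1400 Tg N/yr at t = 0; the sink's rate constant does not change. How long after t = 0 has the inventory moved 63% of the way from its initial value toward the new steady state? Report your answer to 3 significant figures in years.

τ = M₀/F₀ = 135000/1200 = 112.5 yr.
The remaining gap fraction is e^(−t/τ); 63% covered ⇒ e^(−t/τ) = 0.370.
t = −τ ln(0.370) = 112.5 × 0.9943 = 111.9 yr.

112 yr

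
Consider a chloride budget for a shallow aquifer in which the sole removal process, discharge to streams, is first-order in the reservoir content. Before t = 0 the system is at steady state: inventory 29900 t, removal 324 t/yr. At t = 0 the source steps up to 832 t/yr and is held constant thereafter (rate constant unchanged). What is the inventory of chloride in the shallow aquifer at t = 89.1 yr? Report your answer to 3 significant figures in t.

58900 t

τ = M₀/F₀ = 29900/324 = 92.28 yr; rate constant k = 1/τ.
New steady state M_∞ = F₁/k = F₁·τ = 832 × 92.28 = 76780 t.
M(t) = M_∞ + (M₀ − M_∞)·e^(−t/τ); t/τ = 89.1/92.28 = 0.9655, so e^(−t/τ) = 0.3808.
M(t) = 76780 − 46880 × 0.3808 = 58929 t.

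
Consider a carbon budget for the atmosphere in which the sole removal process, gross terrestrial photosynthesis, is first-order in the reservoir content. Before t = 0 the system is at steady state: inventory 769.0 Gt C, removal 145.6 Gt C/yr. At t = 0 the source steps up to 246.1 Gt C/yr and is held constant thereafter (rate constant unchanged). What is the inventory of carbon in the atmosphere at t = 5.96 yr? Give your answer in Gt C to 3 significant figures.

The sink rate constant is k = F₀/M₀ = 145.6/769.0 = 0.1893 yr⁻¹.
Solving dM/dt = F₁ − kM with M(0) = M₀ gives M(t) = F₁/k + (M₀ − F₁/k)·e^(−kt).
F₁/k = 246.1/0.1893 = 1299.8 Gt C; kt = 0.1893 × 5.96 = 1.128, e^(−kt) = 0.3235.
M(5.96) = 1299.8 + (769.0 − 1299.8) × 0.3235 = 1299.8 − 171.7 = 1128.1 Gt C.

1130 Gt C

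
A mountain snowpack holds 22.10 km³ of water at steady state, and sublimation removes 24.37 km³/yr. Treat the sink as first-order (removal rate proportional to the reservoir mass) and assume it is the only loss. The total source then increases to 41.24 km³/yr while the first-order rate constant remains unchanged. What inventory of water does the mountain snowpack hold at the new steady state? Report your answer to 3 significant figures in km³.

37.4 km³

Rate constant k = F/M = 24.37 / 22.10 = 1.103 yr⁻¹.
At the new steady state, source = k·M_new ⇒ M_new = 41.24 / 1.103 = 37.40 km³.
(Equivalently M_new = M × F_new/F_old = 22.10 × 41.24/24.37.)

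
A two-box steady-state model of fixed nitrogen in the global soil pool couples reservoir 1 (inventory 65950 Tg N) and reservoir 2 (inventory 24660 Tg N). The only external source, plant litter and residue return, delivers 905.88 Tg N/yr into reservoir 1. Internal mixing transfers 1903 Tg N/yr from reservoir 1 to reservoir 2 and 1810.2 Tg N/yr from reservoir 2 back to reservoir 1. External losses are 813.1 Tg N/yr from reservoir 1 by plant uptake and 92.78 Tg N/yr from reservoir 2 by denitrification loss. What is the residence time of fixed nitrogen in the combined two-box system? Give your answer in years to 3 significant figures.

100 yr

Treat the two boxes together as one reservoir: the mixing fluxes between them are internal recycling, so τ = ΣM / Σ(external losses).
M_total = 65950 + 24660 = 90610 Tg N.
ΣF_external_out = 813.1 + 92.78 = 905.88 Tg N/yr.
τ = M_total / ΣF_ext = 90610 / 905.88 = 100.0 yr.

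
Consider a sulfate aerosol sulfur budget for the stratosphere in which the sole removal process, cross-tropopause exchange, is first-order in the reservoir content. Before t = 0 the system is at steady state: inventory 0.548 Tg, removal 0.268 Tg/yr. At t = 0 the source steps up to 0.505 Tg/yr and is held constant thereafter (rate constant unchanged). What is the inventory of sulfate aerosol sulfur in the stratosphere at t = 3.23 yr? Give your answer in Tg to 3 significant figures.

0.933 Tg

Residence time τ = M₀/F₀ = 2.045 yr. The eventual steady state is M_∞ = M₀·(F₁/F₀) = 0.548 × 0.505/0.268 = 1.0326 Tg.
The anomaly ΔM(t) = M(t) − M_∞ decays as ΔM₀·e^(−t/τ) with ΔM₀ = 0.548 − 1.0326 = −0.4846 Tg.
At t = 3.23 yr, e^(−t/τ) = e^(−1.580) = 0.2061, so ΔM = −0.09985 Tg and M = 1.0326 − 0.09985 = 0.93276 Tg.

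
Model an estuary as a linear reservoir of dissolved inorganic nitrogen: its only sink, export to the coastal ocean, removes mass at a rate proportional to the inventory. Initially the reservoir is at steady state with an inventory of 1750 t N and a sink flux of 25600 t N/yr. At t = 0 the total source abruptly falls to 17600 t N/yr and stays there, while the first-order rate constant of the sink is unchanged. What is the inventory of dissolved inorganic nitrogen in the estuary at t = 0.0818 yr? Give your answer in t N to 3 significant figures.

1370 t N

The sink rate constant is k = F₀/M₀ = 25600/1750 = 14.63 yr⁻¹.
Solving dM/dt = F₁ − kM with M(0) = M₀ gives M(t) = F₁/k + (M₀ − F₁/k)·e^(−kt).
F₁/k = 17600/14.63 = 1203.1 t N; kt = 14.63 × 0.0818 = 1.197, e^(−kt) = 0.3022.
M(0.0818) = 1203.1 + (1750 − 1203.1) × 0.3022 = 1203.1 + 165.3 = 1368.4 t N.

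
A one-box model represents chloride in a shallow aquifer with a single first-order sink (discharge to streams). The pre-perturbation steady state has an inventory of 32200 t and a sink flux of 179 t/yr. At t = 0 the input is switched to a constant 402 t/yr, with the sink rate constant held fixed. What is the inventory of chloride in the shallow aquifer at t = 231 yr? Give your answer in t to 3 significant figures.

τ = M₀/F₀ = 32200/179 = 179.9 yr; rate constant k = 1/τ.
New steady state M_∞ = F₁/k = F₁·τ = 402 × 179.9 = 72315 t.
M(t) = M_∞ + (M₀ − M_∞)·e^(−t/τ); t/τ = 231/179.9 = 1.284, so e^(−t/τ) = 0.2769.
M(t) = 72315 − 40120 × 0.2769 = 61208 t.

61200 t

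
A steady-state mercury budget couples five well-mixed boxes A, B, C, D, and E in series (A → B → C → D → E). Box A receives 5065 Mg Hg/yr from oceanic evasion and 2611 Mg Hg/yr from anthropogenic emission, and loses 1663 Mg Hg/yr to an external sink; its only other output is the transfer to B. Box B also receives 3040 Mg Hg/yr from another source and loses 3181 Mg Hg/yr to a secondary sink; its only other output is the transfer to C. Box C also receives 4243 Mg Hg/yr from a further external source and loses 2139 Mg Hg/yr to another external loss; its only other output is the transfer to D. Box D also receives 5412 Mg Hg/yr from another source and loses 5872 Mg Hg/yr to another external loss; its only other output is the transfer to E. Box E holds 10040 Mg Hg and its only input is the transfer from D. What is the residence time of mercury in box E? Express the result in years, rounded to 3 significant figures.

Box A: F(A→B) = (5065 + 2611) − 1663 = 6013.0 Mg Hg/yr.
Box B: F(B→C) = (6013.0 + 3040) − 3181 = 5872.0 Mg Hg/yr.
Box C: F(C→D) = (5872.0 + 4243) − 2139 = 7976.0 Mg Hg/yr.
Box D: F(D→E) = (7976.0 + 5412) − 5872 = 7516.0 Mg Hg/yr.
Box E throughput = its input = 7516.0 Mg Hg/yr; τ = 10040 / 7516.0 = 1.336 yr.

1.34 yr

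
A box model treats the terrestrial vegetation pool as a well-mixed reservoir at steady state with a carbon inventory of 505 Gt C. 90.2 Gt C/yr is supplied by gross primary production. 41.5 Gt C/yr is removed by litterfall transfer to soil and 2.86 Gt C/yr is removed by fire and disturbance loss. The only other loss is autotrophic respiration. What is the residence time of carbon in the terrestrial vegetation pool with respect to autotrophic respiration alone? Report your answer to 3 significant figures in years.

At steady state ΣF_in = ΣF_out.
ΣF_in = 90.200 Gt C/yr.
Autotrophic respiration flux = ΣF_in − (41.5 + 2.86) = 90.200 − 44.36 = 45.84 Gt C/yr.
τ = M / F = 505 / 45.84 = 11.02 yr.

11.0 yr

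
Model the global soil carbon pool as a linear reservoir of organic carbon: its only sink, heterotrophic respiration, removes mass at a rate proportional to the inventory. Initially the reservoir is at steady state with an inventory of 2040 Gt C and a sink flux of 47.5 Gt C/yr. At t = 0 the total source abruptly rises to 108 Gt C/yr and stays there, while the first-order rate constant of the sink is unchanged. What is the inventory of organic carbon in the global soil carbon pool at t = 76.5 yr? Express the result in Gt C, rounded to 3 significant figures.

4200 Gt C

Residence time τ = M₀/F₀ = 42.95 yr. The eventual steady state is M_∞ = M₀·(F₁/F₀) = 2040 × 108/47.5 = 4638.3 Gt C.
The anomaly ΔM(t) = M(t) − M_∞ decays as ΔM₀·e^(−t/τ) with ΔM₀ = 2040 − 4638.3 = −2598 Gt C.
At t = 76.5 yr, e^(−t/τ) = e^(−1.781) = 0.1684, so ΔM = −437.6 Gt C and M = 4638.3 − 437.6 = 4200.7 Gt C.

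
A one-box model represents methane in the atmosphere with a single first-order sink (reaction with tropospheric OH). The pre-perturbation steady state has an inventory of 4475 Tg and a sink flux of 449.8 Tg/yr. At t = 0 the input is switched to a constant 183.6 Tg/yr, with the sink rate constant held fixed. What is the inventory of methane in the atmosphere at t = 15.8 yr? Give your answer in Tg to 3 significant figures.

The sink rate constant is k = F₀/M₀ = 449.8/4475 = 0.1005 yr⁻¹.
Solving dM/dt = F₁ − kM with M(0) = M₀ gives M(t) = F₁/k + (M₀ − F₁/k)·e^(−kt).
F₁/k = 183.6/0.1005 = 1826.6 Tg; kt = 0.1005 × 15.8 = 1.588, e^(−kt) = 0.2043.
M(15.8) = 1826.6 + (4475 − 1826.6) × 0.2043 = 1826.6 + 541.1 = 2367.7 Tg.

2370 Tg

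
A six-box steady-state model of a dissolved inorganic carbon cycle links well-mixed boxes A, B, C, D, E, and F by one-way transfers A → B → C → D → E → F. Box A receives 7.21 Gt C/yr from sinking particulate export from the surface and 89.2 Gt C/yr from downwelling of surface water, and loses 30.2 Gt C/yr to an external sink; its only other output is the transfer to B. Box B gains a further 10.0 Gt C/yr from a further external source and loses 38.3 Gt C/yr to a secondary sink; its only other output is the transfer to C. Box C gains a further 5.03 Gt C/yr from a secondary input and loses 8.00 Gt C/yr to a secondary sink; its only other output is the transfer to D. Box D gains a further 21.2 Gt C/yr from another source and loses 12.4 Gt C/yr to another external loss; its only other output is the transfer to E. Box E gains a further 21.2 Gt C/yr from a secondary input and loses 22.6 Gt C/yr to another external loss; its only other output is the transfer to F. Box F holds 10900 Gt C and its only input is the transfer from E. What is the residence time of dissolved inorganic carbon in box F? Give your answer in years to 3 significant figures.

257 yr

Box A: F(A→B) = (7.21 + 89.2) − 30.2 = 66.210 Gt C/yr.
Box B: F(B→C) = (66.210 + 10.0) − 38.3 = 37.910 Gt C/yr.
Box C: F(C→D) = (37.910 + 5.03) − 8.00 = 34.940 Gt C/yr.
Box D: F(D→E) = (34.940 + 21.2) − 12.4 = 43.740 Gt C/yr.
Box E: F(E→F) = (43.740 + 21.2) − 22.6 = 42.340 Gt C/yr.
Box F throughput = its input = 42.340 Gt C/yr; τ = 10900 / 42.340 = 257.4 yr.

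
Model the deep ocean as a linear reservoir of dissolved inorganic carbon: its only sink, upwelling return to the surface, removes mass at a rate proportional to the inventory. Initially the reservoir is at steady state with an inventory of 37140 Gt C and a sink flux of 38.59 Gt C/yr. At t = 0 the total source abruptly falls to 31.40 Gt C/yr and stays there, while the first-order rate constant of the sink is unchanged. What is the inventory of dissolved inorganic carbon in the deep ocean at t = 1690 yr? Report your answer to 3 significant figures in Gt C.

31400 Gt C

The sink rate constant is k = F₀/M₀ = 38.59/37140 = 0.001039 yr⁻¹.
Solving dM/dt = F₁ − kM with M(0) = M₀ gives M(t) = F₁/k + (M₀ − F₁/k)·e^(−kt).
F₁/k = 31.40/0.001039 = 30220 Gt C; kt = 0.001039 × 1690 = 1.756, e^(−kt) = 0.1727.
M(1690) = 30220 + (37140 − 30220) × 0.1727 = 30220 + 1195 = 31415 Gt C.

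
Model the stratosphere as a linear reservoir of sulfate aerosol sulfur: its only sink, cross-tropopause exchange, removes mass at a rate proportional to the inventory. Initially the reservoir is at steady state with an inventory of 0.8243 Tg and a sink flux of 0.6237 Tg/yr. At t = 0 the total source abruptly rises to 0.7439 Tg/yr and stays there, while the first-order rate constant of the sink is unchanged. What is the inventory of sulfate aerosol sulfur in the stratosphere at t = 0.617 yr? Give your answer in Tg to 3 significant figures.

Residence time τ = M₀/F₀ = 1.322 yr. The eventual steady state is M_∞ = M₀·(F₁/F₀) = 0.8243 × 0.7439/0.6237 = 0.98316 Tg.
The anomaly ΔM(t) = M(t) − M_∞ decays as ΔM₀·e^(−t/τ) with ΔM₀ = 0.8243 − 0.98316 = −0.1589 Tg.
At t = 0.617 yr, e^(−t/τ) = e^(−0.4668) = 0.6270, so ΔM = −0.09960 Tg and M = 0.98316 − 0.09960 = 0.88356 Tg.

0.884 Tg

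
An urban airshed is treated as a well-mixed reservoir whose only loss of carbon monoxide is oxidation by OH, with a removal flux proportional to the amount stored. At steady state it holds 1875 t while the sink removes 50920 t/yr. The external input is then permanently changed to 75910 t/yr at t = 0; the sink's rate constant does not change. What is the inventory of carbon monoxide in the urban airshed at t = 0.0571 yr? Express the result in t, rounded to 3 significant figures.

The sink rate constant is k = F₀/M₀ = 50920/1875 = 27.16 yr⁻¹.
Solving dM/dt = F₁ − kM with M(0) = M₀ gives M(t) = F₁/k + (M₀ − F₁/k)·e^(−kt).
F₁/k = 75910/27.16 = 2795.2 t; kt = 27.16 × 0.0571 = 1.551, e^(−kt) = 0.2121.
M(0.0571) = 2795.2 + (1875 − 2795.2) × 0.2121 = 2795.2 − 195.2 = 2600.0 t.

2600 t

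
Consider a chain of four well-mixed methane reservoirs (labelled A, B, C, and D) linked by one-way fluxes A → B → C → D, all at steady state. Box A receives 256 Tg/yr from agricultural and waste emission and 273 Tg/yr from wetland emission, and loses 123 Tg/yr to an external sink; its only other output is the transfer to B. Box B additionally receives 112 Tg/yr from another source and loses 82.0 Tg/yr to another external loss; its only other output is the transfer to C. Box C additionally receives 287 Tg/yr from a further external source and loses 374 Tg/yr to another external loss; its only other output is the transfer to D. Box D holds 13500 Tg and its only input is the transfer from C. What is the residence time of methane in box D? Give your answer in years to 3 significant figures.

Box A: F(A→B) = (256 + 273) − 123 = 406.00 Tg/yr.
Box B: F(B→C) = (406.00 + 112) − 82.0 = 436.00 Tg/yr.
Box C: F(C→D) = (436.00 + 287) − 374 = 349.00 Tg/yr.
Box D throughput = its input = 349.00 Tg/yr; τ = 13500 / 349.00 = 38.68 yr.

38.7 yr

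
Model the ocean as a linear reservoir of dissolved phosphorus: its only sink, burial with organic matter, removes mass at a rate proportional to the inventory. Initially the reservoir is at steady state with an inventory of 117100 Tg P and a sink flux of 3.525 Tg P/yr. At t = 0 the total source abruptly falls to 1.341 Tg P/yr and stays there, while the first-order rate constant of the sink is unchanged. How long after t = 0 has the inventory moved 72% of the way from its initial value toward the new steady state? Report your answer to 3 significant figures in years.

τ = M₀/F₀ = 117100/3.525 = 33220 yr.
The remaining gap fraction is e^(−t/τ); 72% covered ⇒ e^(−t/τ) = 0.280.
t = −τ ln(0.280) = 33220 × 1.273 = 42290 yr.

42300 yr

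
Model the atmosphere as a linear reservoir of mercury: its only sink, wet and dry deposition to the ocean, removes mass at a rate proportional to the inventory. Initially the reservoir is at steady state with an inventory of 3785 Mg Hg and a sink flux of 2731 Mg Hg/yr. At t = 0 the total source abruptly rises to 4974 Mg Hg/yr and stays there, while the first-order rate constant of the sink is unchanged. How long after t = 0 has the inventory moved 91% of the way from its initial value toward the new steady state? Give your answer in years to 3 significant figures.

τ = M₀/F₀ = 3785/2731 = 1.386 yr.
The remaining gap fraction is e^(−t/τ); 91% covered ⇒ e^(−t/τ) = 0.0900.
t = −τ ln(0.0900) = 1.386 × 2.408 = 3.337 yr.

3.34 yr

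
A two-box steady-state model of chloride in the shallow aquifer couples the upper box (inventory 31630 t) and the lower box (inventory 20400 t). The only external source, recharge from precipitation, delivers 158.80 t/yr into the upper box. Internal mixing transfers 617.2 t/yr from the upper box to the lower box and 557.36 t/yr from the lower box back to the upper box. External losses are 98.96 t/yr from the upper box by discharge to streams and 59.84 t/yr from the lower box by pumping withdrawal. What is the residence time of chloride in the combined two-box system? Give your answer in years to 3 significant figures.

328 yr

Residence time in the combined system uses the total inventory and the total *external* removal — internal exchanges between the two boxes cancel.
M_total = 31630 + 20400 = 52030 t.
ΣF_external_out = 98.96 + 59.84 = 158.80 t/yr.
τ = M_total / ΣF_ext = 52030 / 158.80 = 327.6 yr.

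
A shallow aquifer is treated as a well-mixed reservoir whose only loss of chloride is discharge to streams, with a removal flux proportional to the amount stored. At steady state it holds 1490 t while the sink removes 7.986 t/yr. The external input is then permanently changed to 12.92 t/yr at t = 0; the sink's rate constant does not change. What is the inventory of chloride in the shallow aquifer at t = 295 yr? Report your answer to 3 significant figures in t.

2220 t

Residence time τ = M₀/F₀ = 186.6 yr. The eventual steady state is M_∞ = M₀·(F₁/F₀) = 1490 × 12.92/7.986 = 2410.6 t.
The anomaly ΔM(t) = M(t) − M_∞ decays as ΔM₀·e^(−t/τ) with ΔM₀ = 1490 − 2410.6 = −920.6 t.
At t = 295 yr, e^(−t/τ) = e^(−1.581) = 0.2057, so ΔM = −189.4 t and M = 2410.6 − 189.4 = 2221.2 t.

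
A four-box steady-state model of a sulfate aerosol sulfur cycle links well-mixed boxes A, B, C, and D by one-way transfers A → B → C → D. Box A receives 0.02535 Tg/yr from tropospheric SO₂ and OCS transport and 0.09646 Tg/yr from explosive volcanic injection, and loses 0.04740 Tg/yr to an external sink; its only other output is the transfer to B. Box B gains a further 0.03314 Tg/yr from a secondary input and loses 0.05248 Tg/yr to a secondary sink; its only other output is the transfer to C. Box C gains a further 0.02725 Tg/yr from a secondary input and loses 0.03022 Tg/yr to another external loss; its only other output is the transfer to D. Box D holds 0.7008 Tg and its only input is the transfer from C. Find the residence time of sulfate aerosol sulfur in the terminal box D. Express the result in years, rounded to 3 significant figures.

Box A: F(A→B) = (0.02535 + 0.09646) − 0.04740 = 0.074410 Tg/yr.
Box B: F(B→C) = (0.074410 + 0.03314) − 0.05248 = 0.055070 Tg/yr.
Box C: F(C→D) = (0.055070 + 0.02725) − 0.03022 = 0.052100 Tg/yr.
Box D throughput = its input = 0.052100 Tg/yr; τ = 0.7008 / 0.052100 = 13.45 yr.

13.5 yr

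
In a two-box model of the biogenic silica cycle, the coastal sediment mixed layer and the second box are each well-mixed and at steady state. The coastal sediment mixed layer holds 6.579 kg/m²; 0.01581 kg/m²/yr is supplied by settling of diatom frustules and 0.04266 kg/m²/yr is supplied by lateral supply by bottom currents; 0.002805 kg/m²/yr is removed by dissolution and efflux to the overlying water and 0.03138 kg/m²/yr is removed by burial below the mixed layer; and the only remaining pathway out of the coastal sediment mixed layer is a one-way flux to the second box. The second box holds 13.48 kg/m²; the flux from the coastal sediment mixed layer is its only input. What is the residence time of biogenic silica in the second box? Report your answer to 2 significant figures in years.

560 yr

Balance the coastal sediment mixed layer: ΣF_in = 0.01581 + 0.04266 = 0.058470 kg/m²/yr.
Flux to the second box = ΣF_in − (0.002805 + 0.03138) = 0.024285 kg/m²/yr.
At steady state the output of the second box equals its input, 0.024285 kg/m²/yr.
τ = M / F = 13.48 / 0.024285 = 555.1 yr.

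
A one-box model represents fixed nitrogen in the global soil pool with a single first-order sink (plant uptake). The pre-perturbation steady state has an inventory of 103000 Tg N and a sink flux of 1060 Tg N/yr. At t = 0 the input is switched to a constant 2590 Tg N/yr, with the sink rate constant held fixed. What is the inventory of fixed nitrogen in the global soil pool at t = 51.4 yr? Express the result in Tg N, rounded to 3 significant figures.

164000 Tg N

Residence time τ = M₀/F₀ = 97.17 yr. The eventual steady state is M_∞ = M₀·(F₁/F₀) = 103000 × 2590/1060 = 251670 Tg N.
The anomaly ΔM(t) = M(t) − M_∞ decays as ΔM₀·e^(−t/τ) with ΔM₀ = 103000 − 251670 = −148700 Tg N.
At t = 51.4 yr, e^(−t/τ) = e^(−0.5290) = 0.5892, so ΔM = −87600 Tg N and M = 251670 − 87600 = 164070 Tg N.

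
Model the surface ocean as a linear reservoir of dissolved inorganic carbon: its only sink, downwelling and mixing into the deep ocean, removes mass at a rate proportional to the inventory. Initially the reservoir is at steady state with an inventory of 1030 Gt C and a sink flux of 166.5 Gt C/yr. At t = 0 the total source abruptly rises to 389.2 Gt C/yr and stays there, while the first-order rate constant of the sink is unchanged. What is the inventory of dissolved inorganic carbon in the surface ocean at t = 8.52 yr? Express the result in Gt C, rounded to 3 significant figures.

2060 Gt C

The sink rate constant is k = F₀/M₀ = 166.5/1030 = 0.1617 yr⁻¹.
Solving dM/dt = F₁ − kM with M(0) = M₀ gives M(t) = F₁/k + (M₀ − F₁/k)·e^(−kt).
F₁/k = 389.2/0.1617 = 2407.7 Gt C; kt = 0.1617 × 8.52 = 1.377, e^(−kt) = 0.2523.
M(8.52) = 2407.7 + (1030 − 2407.7) × 0.2523 = 2407.7 − 347.5 = 2060.1 Gt C.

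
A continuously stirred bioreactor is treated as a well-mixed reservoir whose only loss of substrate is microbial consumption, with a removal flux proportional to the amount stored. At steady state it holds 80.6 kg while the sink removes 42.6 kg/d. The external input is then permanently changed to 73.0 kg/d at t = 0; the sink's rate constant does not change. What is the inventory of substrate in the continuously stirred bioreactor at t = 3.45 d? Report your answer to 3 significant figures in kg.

129 kg

The sink rate constant is k = F₀/M₀ = 42.6/80.6 = 0.5285 d⁻¹.
Solving dM/dt = F₁ − kM with M(0) = M₀ gives M(t) = F₁/k + (M₀ − F₁/k)·e^(−kt).
F₁/k = 73.0/0.5285 = 138.12 kg; kt = 0.5285 × 3.45 = 1.823, e^(−kt) = 0.1615.
M(3.45) = 138.12 + (80.6 − 138.12) × 0.1615 = 138.12 − 9.287 = 128.83 kg.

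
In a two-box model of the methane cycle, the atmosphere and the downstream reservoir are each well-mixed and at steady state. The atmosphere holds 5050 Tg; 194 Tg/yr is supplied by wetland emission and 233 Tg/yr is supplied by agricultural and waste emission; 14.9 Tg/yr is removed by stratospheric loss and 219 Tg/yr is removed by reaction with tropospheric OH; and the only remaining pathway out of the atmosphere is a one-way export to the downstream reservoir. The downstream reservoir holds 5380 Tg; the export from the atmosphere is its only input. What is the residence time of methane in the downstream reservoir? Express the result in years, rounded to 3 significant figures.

Balance the atmosphere: ΣF_in = 194 + 233 = 427.00 Tg/yr.
Export to the downstream reservoir = ΣF_in − (14.9 + 219) = 193.10 Tg/yr.
At steady state the output of the downstream reservoir equals its input, 193.10 Tg/yr.
τ = M / F = 5380 / 193.10 = 27.86 yr.

27.9 yr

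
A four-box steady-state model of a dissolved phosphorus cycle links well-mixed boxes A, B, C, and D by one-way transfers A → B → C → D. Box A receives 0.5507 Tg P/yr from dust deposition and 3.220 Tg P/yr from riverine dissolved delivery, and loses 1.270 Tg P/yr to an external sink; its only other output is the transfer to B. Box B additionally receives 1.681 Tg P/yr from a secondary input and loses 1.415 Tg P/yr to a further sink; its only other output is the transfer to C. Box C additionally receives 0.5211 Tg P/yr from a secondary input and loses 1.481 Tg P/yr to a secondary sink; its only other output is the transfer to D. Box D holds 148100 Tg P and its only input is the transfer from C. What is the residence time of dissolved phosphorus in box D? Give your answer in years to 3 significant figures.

82000 yr

Box A: F(A→B) = (0.5507 + 3.220) − 1.270 = 2.5007 Tg P/yr.
Box B: F(B→C) = (2.5007 + 1.681) − 1.415 = 2.7667 Tg P/yr.
Box C: F(C→D) = (2.7667 + 0.5211) − 1.481 = 1.8068 Tg P/yr.
Box D throughput = its input = 1.8068 Tg P/yr; τ = 148100 / 1.8068 = 81970 yr.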